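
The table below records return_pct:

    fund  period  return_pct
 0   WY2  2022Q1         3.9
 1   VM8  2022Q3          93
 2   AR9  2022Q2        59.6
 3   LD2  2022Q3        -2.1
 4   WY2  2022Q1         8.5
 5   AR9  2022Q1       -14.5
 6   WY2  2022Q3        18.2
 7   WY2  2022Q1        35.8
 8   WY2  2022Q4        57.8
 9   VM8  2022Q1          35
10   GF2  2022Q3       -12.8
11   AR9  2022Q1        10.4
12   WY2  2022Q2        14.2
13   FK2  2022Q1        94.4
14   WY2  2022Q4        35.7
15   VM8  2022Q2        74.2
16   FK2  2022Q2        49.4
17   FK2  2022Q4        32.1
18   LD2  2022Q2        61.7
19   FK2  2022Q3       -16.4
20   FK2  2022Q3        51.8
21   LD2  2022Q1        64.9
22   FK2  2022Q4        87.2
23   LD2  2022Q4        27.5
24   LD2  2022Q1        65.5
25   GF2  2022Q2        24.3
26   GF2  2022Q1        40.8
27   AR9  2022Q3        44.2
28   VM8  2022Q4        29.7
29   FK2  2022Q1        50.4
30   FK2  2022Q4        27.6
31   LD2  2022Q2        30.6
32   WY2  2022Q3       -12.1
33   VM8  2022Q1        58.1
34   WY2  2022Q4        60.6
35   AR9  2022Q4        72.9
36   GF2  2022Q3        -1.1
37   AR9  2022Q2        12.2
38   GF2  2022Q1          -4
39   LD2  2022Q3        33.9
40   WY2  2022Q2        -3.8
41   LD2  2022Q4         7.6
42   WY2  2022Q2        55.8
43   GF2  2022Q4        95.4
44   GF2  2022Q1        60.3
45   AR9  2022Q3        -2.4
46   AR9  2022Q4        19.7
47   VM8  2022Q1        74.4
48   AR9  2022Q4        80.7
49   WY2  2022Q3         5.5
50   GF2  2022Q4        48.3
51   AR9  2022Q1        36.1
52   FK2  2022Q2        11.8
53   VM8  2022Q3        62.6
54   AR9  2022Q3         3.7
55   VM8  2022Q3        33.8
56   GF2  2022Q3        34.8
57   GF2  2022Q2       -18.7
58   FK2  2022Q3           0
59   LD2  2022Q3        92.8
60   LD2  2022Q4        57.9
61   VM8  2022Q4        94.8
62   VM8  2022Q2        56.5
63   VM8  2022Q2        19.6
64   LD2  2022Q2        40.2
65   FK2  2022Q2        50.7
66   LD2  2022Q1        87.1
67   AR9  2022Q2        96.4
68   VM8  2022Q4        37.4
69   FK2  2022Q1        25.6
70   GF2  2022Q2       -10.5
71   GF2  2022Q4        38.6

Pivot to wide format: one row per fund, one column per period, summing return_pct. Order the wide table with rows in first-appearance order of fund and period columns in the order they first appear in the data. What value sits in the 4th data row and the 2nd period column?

124.6

With rows in first-appearance order of fund, row 4 is fund=LD2. period columns in first-appearance order: 2022Q1, 2022Q3, 2022Q2, 2022Q4; column 2 is 2022Q3.
Long rows with fund=LD2, period=2022Q3: -2.1 + 33.9 + 92.8 = 124.6.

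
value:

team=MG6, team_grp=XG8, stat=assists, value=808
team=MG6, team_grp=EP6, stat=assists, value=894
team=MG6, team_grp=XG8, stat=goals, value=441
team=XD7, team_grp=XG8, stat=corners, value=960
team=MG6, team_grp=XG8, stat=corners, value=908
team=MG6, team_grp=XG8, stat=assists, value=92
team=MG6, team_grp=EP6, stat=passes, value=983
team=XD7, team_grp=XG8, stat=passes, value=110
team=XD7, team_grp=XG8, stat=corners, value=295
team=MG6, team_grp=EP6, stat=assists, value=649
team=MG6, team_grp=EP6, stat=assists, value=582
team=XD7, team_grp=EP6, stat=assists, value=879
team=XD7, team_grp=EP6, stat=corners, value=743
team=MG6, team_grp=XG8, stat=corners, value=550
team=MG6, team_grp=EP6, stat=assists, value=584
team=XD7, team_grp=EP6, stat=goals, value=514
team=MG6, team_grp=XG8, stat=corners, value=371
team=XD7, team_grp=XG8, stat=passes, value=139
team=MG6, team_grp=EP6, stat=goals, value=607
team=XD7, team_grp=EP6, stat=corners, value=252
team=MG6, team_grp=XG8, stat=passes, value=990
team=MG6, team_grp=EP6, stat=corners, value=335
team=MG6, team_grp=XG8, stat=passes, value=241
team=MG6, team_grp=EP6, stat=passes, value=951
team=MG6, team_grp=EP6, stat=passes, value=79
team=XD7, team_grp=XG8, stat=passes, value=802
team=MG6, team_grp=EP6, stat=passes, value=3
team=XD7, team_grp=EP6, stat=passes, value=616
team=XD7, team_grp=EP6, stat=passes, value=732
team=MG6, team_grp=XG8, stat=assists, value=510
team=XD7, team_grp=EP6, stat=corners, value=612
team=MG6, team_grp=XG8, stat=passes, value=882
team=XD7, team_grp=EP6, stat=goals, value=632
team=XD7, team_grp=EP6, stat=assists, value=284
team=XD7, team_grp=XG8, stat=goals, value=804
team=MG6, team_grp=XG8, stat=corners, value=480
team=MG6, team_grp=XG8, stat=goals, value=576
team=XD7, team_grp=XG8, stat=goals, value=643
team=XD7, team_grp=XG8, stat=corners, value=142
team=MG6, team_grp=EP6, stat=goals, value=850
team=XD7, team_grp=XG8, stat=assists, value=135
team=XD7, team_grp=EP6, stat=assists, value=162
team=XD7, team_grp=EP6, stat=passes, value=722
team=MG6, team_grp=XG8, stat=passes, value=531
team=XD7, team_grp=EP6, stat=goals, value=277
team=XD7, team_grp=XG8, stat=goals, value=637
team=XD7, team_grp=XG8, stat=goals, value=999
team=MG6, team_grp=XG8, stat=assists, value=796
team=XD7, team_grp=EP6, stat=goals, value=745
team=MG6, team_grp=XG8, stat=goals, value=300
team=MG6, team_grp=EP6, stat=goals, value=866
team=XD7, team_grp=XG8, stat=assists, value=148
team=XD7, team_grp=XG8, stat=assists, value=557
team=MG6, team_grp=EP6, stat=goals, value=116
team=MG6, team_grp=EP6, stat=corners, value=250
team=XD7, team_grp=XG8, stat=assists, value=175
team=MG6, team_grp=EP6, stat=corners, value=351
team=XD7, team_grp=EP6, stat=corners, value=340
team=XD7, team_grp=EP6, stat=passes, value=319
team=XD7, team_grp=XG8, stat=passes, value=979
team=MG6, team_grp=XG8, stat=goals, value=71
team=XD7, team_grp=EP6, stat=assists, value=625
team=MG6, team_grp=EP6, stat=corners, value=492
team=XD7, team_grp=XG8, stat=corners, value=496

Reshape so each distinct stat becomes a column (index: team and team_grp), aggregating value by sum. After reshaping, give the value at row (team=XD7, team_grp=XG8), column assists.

Rows with team=XD7, team_grp=XG8 and stat=assists: value values are 135, 148, 557, 175.
135 + 148 + 557 + 175 = 1015.

1015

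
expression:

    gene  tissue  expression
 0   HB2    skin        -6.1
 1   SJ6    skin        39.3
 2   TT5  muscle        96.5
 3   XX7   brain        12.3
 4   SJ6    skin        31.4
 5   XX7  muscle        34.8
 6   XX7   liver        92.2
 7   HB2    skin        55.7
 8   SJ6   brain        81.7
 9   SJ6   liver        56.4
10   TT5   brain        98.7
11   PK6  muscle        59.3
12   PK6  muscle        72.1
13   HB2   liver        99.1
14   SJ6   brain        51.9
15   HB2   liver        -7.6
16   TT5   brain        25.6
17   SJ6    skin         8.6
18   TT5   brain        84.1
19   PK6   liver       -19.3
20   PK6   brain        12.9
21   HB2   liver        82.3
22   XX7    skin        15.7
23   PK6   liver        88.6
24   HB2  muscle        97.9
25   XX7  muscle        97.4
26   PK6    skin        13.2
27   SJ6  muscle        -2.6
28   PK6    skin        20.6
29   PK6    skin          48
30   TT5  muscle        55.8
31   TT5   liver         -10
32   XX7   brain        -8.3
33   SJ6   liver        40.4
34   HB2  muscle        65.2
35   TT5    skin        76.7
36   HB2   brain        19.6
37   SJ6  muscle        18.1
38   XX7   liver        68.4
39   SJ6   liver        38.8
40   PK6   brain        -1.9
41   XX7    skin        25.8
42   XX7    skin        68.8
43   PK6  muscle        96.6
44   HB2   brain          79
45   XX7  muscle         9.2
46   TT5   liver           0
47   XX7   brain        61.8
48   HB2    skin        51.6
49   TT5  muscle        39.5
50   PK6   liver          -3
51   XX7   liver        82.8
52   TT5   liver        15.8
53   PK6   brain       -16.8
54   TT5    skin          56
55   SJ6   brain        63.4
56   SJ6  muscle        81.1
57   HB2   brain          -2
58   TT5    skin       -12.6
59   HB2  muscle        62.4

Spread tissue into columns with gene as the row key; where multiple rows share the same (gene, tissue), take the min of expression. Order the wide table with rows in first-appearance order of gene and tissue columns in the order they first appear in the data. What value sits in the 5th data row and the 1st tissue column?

13.2

With rows in first-appearance order of gene, row 5 is gene=PK6. tissue columns in first-appearance order: skin, muscle, brain, liver; column 1 is skin.
Long rows with gene=PK6, tissue=skin: min(13.2, 20.6, 48) = 13.2.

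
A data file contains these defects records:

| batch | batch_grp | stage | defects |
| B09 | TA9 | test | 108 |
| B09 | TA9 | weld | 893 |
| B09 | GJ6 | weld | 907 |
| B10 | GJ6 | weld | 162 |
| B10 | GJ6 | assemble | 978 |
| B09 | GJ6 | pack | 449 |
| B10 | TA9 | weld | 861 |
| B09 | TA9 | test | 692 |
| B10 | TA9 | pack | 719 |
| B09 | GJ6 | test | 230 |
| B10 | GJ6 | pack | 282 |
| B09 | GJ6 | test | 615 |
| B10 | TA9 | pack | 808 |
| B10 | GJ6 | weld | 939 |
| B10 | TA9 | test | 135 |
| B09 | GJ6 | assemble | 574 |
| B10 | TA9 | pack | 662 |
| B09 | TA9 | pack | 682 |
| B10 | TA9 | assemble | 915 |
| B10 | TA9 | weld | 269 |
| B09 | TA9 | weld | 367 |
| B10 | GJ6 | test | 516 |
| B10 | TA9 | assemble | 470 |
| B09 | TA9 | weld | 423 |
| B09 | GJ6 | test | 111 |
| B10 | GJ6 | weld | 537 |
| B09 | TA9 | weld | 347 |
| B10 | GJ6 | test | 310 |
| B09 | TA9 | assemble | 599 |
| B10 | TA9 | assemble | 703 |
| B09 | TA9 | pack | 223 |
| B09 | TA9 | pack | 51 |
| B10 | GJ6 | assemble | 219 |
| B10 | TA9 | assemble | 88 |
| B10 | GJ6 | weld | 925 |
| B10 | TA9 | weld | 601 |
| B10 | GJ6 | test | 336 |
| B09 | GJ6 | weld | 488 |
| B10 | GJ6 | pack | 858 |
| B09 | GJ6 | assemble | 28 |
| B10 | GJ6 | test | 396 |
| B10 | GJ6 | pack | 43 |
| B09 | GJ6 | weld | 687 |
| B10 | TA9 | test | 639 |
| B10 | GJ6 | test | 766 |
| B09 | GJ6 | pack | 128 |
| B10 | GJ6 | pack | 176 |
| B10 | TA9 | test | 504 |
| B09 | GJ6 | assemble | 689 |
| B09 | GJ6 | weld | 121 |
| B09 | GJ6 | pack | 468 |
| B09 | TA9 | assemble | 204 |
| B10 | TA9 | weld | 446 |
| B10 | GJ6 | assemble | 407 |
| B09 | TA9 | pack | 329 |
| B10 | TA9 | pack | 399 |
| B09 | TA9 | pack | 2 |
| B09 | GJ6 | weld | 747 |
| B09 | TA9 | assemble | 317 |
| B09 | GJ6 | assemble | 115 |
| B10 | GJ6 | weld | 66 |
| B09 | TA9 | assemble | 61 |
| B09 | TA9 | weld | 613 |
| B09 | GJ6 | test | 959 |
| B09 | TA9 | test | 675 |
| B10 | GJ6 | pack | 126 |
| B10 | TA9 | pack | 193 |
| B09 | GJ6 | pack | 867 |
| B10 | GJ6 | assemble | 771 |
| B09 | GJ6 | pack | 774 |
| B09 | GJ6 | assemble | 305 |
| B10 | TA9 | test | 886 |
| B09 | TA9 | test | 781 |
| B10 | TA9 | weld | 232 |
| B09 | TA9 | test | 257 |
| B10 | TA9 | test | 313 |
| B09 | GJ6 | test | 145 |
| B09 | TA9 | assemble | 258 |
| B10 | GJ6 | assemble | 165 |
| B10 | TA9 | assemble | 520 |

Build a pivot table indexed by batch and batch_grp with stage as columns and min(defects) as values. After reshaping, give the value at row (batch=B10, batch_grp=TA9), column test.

135

Rows with batch=B10, batch_grp=TA9 and stage=test: defects values are 135, 639, 504, 886, 313.
min(135, 639, 504, 886, 313) = 135.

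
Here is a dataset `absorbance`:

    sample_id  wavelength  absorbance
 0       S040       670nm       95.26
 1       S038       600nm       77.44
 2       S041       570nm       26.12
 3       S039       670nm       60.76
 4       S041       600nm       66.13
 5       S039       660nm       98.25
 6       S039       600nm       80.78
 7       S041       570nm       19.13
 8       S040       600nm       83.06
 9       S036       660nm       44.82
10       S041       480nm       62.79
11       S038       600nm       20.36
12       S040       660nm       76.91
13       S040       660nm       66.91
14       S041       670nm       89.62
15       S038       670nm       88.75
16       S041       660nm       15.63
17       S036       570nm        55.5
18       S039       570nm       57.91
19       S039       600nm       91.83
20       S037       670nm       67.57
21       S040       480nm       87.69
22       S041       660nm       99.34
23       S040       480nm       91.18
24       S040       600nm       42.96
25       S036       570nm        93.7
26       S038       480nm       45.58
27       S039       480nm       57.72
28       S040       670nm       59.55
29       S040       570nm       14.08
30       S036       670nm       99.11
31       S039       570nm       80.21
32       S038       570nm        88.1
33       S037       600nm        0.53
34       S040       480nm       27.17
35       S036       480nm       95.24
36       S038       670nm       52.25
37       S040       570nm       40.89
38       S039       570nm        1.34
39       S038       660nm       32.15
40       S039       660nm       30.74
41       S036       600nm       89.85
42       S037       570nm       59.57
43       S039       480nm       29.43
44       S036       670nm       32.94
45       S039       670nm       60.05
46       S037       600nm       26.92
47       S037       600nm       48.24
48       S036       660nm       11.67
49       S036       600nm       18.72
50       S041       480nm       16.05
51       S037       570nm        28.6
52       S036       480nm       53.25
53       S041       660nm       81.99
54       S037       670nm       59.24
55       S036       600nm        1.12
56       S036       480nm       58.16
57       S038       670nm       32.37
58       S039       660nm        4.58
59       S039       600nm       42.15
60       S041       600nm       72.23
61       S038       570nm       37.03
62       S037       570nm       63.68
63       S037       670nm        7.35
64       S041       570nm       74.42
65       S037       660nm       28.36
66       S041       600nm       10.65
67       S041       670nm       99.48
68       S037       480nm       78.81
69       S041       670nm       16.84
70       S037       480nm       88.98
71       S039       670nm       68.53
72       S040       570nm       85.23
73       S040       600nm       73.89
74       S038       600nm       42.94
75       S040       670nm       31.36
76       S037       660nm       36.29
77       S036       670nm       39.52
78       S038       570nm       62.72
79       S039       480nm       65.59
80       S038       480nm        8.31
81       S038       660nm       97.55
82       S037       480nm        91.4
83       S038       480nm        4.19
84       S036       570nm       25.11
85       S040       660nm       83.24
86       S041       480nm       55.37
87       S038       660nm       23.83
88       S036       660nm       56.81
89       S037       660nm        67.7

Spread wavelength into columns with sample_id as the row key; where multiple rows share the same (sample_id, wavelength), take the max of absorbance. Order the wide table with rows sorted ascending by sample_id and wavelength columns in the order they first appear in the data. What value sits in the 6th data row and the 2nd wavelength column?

72.23

With rows sorted ascending by sample_id, row 6 is sample_id=S041. wavelength columns in first-appearance order: 670nm, 600nm, 570nm, 660nm, 480nm; column 2 is 600nm.
Long rows with sample_id=S041, wavelength=600nm: max(66.13, 72.23, 10.65) = 72.23.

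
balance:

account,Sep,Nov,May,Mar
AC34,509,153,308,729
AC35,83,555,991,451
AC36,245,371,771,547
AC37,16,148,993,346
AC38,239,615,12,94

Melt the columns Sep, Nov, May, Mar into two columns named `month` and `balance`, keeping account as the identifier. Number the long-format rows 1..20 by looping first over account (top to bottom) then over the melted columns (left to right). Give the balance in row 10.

20 rows total (5 × 4). Row 10: index ⌊(10-1)/4⌋ = 2 into account → AC36; (10-1) mod 4 = 1 into the melted columns → Nov.
So row 10 is (AC36, Nov, 371); balance = 371.

371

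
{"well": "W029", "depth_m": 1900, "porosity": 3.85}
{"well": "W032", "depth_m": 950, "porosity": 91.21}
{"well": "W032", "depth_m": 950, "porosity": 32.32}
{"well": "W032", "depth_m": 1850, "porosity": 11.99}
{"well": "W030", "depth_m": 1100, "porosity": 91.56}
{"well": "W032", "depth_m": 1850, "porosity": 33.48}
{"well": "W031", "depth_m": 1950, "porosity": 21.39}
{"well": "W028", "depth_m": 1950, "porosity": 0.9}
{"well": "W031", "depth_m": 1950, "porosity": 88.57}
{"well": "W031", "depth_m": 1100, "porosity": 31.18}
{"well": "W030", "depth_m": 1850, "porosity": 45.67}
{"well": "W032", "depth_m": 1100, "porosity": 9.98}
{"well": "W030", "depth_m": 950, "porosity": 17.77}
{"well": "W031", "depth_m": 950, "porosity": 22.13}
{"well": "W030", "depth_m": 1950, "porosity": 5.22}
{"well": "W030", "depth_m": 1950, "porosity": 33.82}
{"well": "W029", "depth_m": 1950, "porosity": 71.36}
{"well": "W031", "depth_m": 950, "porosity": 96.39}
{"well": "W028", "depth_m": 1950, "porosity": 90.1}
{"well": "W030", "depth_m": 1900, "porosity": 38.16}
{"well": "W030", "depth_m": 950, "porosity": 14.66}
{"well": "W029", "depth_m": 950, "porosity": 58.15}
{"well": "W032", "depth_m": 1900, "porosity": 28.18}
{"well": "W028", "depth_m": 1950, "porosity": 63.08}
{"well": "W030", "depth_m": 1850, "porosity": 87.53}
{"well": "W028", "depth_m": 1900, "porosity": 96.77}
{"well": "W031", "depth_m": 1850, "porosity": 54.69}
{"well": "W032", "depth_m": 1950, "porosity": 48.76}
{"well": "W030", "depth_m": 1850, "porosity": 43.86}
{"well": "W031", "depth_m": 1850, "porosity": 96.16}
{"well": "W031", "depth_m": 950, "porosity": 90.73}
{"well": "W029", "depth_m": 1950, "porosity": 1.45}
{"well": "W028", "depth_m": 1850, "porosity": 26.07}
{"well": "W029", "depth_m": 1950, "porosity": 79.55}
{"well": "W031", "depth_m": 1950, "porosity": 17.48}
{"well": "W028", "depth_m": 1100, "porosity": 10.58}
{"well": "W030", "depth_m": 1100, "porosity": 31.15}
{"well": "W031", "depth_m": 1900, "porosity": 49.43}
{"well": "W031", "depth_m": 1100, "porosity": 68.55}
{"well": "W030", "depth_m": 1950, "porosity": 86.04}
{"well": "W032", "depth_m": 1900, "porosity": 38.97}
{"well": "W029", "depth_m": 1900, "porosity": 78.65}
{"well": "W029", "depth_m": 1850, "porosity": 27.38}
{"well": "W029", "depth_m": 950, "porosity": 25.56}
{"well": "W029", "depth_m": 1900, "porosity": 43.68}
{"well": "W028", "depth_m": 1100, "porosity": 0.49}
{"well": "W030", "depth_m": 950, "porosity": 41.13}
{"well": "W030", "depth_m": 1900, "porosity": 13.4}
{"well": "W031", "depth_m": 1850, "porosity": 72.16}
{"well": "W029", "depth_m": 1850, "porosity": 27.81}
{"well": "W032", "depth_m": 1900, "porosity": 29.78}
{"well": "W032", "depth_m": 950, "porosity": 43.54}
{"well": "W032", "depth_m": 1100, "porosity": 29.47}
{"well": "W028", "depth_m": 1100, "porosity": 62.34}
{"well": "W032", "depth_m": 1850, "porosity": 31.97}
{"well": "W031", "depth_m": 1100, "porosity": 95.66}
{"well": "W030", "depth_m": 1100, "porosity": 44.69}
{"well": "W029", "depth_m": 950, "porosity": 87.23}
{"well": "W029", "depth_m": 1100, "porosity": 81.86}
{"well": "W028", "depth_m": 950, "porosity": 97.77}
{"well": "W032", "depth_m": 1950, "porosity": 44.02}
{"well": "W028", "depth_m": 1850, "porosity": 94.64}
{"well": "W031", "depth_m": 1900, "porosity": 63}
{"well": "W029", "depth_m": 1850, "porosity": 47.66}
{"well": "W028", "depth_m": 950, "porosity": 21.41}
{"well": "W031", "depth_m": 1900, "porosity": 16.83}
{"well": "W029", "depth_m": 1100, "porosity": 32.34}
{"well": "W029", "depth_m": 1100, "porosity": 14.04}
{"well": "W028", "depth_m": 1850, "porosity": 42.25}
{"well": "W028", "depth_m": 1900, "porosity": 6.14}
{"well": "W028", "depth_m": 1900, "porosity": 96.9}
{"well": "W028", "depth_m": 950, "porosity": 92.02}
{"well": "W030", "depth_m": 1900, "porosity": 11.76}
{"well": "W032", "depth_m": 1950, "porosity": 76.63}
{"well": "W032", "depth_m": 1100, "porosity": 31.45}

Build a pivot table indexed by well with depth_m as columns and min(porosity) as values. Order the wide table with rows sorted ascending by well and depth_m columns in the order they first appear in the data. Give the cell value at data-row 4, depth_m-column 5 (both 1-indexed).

17.48

With rows sorted ascending by well, row 4 is well=W031. depth_m columns in first-appearance order: 1900, 950, 1850, 1100, 1950; column 5 is 1950.
Long rows with well=W031, depth_m=1950: min(21.39, 88.57, 17.48) = 17.48.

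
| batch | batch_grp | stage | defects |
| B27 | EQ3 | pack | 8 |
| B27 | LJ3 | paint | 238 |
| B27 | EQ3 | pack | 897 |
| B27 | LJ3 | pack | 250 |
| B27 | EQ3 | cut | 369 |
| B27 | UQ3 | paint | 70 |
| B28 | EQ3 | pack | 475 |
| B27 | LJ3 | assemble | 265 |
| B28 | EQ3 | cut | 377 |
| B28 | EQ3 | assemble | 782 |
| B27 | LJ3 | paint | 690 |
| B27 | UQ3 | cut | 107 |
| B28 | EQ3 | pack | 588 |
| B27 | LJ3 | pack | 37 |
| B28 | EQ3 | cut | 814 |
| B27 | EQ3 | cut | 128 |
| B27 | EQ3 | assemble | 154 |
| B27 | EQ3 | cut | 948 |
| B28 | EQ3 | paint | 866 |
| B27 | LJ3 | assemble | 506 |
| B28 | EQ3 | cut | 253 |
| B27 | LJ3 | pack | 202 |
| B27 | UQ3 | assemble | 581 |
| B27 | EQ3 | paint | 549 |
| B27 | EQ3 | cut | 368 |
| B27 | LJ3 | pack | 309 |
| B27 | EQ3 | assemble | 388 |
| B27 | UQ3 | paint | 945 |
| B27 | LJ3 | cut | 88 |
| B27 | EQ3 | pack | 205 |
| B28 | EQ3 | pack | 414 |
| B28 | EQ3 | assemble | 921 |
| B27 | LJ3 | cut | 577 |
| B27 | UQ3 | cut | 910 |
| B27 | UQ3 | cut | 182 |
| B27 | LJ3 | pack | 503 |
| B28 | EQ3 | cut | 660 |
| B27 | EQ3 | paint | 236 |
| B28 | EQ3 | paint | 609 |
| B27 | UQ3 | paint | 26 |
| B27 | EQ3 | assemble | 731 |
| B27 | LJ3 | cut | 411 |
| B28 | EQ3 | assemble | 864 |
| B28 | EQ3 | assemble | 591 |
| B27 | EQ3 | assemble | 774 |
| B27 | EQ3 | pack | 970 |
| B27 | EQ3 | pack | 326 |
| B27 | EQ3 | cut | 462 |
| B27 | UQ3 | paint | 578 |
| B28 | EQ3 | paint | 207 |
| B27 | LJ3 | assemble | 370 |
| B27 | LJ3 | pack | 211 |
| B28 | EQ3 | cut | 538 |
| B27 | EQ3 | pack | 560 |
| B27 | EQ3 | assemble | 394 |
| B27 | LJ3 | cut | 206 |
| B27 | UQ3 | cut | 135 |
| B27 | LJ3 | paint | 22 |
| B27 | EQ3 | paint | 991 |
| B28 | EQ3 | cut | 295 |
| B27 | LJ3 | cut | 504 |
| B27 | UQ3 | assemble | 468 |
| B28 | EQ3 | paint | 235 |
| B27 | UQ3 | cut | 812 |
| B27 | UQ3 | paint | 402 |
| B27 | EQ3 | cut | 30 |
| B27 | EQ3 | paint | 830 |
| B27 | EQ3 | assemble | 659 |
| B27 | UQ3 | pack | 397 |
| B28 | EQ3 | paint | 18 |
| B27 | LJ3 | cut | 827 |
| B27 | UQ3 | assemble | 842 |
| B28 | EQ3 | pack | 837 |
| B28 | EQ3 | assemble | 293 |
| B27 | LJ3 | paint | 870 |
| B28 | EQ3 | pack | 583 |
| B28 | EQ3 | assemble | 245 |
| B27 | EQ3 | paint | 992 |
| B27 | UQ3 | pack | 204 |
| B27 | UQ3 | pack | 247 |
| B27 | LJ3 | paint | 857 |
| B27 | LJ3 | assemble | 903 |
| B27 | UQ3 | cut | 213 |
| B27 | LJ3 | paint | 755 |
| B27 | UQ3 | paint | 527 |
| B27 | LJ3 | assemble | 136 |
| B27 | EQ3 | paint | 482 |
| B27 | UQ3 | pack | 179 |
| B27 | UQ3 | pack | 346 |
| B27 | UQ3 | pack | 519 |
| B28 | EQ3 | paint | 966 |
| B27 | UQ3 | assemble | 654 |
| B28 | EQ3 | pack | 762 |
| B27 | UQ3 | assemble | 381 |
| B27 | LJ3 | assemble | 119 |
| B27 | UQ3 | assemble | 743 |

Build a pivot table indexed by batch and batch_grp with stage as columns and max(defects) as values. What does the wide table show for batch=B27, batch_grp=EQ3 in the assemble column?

774

Rows with batch=B27, batch_grp=EQ3 and stage=assemble: defects values are 154, 388, 731, 774, 394, 659.
max(154, 388, 731, 774, 394, 659) = 774.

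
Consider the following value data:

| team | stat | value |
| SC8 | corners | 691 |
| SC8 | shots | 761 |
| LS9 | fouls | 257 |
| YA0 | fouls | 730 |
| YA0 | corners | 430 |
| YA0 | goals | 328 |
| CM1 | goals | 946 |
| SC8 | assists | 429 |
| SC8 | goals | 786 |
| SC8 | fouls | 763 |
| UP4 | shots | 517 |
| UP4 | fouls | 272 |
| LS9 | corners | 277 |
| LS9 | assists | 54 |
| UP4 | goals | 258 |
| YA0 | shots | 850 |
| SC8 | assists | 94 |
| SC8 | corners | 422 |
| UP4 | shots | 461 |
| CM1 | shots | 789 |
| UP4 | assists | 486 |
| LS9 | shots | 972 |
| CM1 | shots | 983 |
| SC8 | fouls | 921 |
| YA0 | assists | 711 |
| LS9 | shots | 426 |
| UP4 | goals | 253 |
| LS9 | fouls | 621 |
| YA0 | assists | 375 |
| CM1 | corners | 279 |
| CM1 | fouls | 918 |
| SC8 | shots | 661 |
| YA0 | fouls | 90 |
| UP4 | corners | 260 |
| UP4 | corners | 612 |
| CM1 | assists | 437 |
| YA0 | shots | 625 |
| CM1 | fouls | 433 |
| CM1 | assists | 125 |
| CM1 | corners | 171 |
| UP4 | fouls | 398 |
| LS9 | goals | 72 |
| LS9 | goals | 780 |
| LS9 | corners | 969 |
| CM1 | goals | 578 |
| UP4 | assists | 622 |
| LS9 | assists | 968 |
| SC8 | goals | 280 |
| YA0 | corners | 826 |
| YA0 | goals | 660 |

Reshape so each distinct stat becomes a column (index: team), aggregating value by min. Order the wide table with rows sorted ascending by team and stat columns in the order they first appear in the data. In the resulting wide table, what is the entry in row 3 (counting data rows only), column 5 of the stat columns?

With rows sorted ascending by team, row 3 is team=SC8. stat columns in first-appearance order: corners, shots, fouls, goals, assists; column 5 is assists.
Long rows with team=SC8, stat=assists: min(429, 94) = 94.

94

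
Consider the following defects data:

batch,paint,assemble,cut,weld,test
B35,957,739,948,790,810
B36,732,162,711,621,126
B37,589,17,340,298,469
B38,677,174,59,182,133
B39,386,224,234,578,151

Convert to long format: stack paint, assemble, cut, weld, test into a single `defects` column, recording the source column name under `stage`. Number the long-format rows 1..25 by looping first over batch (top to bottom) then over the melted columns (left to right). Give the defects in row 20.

133

25 rows total (5 × 5). Row 20: index ⌊(20-1)/5⌋ = 3 into batch → B38; (20-1) mod 5 = 4 into the melted columns → test.
So row 20 is (B38, test, 133); defects = 133.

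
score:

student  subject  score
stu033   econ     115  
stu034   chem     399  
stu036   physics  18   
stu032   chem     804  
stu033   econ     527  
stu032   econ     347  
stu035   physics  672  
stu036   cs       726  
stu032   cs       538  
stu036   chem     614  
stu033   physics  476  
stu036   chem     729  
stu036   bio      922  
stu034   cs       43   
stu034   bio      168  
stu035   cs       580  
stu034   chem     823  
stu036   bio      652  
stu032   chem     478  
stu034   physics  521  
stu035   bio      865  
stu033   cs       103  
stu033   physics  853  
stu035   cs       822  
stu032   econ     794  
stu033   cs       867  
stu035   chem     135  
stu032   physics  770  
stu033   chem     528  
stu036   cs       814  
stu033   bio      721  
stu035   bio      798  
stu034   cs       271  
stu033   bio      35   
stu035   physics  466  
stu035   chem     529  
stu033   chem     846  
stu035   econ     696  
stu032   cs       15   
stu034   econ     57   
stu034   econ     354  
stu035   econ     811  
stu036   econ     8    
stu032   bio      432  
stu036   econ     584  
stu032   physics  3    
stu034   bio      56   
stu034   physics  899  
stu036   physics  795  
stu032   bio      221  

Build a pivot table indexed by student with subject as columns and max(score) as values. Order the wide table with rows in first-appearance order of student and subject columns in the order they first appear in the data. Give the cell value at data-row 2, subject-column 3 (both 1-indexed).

With rows in first-appearance order of student, row 2 is student=stu034. subject columns in first-appearance order: econ, chem, physics, cs, bio; column 3 is physics.
Long rows with student=stu034, subject=physics: max(521, 899) = 899.

899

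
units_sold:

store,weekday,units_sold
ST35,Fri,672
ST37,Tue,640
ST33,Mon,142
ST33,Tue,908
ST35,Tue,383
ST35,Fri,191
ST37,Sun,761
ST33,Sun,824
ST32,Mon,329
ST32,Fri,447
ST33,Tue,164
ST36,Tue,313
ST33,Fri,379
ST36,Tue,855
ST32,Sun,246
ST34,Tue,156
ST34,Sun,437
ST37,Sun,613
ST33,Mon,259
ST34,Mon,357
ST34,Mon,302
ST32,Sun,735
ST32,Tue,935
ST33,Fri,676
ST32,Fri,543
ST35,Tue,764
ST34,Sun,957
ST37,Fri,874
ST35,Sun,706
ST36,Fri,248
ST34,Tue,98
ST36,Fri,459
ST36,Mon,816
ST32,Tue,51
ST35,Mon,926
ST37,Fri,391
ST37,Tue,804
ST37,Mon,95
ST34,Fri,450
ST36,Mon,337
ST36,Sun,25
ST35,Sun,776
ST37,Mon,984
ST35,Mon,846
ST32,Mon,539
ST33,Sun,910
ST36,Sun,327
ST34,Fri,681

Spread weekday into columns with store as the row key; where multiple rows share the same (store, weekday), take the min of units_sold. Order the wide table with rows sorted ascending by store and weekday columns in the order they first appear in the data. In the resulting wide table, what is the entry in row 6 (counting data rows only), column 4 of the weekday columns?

613

With rows sorted ascending by store, row 6 is store=ST37. weekday columns in first-appearance order: Fri, Tue, Mon, Sun; column 4 is Sun.
Long rows with store=ST37, weekday=Sun: min(761, 613) = 613.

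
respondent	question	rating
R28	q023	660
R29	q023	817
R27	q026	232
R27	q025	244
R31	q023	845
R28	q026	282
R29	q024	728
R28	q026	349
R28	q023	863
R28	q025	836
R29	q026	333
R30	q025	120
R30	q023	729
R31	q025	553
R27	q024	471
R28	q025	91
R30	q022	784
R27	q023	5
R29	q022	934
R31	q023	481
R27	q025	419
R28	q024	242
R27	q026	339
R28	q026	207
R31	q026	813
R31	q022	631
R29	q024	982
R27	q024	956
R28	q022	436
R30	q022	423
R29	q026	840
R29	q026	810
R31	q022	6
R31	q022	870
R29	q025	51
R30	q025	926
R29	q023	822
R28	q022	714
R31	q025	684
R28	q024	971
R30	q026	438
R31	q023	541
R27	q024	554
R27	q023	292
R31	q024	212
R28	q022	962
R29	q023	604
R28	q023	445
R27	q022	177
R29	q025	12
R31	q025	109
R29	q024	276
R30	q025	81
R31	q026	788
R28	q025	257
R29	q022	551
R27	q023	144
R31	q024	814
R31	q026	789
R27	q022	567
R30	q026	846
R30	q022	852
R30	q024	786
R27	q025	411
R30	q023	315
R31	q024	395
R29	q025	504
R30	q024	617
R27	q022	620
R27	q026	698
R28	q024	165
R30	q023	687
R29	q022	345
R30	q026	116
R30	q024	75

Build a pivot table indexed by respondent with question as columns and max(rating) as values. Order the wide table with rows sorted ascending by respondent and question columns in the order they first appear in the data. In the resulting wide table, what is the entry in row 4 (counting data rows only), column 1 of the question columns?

With rows sorted ascending by respondent, row 4 is respondent=R30. question columns in first-appearance order: q023, q026, q025, q024, q022; column 1 is q023.
Long rows with respondent=R30, question=q023: max(729, 315, 687) = 729.

729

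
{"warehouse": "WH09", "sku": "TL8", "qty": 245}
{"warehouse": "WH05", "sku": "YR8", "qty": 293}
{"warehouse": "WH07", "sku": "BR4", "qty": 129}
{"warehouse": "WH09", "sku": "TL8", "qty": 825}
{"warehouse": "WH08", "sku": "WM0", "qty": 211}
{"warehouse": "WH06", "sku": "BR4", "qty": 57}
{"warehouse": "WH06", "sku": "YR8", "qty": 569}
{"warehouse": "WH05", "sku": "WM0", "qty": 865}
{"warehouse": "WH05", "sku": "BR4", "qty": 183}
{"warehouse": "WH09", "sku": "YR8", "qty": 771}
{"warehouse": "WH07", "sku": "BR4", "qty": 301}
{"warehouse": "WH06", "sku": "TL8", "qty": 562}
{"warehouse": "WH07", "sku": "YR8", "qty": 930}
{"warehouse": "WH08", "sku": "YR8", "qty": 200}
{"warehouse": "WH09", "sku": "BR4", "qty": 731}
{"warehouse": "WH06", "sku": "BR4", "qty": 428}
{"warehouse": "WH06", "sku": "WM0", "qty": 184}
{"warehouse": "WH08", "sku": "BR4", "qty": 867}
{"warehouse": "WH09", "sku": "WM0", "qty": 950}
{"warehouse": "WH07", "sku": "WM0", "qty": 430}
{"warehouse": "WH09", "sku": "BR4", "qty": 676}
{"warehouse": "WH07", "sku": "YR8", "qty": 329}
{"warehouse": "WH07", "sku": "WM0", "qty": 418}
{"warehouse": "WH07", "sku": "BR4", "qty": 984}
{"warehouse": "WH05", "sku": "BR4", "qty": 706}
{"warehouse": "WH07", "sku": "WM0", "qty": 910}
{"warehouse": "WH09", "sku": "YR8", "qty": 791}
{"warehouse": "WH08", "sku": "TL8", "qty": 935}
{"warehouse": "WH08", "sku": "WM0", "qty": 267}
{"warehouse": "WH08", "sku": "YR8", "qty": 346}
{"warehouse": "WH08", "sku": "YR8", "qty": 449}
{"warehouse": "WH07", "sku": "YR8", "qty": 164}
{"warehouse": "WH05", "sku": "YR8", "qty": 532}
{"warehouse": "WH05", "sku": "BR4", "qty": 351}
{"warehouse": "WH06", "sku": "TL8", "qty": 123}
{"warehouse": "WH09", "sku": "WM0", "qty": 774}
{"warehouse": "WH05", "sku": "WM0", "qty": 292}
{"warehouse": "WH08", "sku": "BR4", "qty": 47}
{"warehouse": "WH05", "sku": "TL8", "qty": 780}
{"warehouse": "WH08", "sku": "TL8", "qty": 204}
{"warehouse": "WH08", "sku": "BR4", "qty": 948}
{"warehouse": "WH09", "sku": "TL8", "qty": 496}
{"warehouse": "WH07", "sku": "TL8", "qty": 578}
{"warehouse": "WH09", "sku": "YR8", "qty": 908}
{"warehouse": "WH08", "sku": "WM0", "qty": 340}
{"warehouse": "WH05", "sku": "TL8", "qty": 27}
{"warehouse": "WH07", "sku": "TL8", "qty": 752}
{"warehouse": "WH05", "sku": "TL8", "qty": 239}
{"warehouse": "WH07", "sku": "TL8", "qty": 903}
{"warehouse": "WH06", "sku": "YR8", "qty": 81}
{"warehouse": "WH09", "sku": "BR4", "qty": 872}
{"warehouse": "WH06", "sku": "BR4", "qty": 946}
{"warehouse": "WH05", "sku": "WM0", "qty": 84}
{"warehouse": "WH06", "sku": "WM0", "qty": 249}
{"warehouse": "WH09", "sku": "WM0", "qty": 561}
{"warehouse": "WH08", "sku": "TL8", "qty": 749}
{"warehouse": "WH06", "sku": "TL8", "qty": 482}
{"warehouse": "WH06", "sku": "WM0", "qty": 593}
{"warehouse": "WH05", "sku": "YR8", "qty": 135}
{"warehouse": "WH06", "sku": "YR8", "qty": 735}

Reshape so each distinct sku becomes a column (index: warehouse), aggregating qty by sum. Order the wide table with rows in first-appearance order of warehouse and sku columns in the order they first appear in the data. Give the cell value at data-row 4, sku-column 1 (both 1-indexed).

With rows in first-appearance order of warehouse, row 4 is warehouse=WH08. sku columns in first-appearance order: TL8, YR8, BR4, WM0; column 1 is TL8.
Long rows with warehouse=WH08, sku=TL8: 935 + 204 + 749 = 1888.

1888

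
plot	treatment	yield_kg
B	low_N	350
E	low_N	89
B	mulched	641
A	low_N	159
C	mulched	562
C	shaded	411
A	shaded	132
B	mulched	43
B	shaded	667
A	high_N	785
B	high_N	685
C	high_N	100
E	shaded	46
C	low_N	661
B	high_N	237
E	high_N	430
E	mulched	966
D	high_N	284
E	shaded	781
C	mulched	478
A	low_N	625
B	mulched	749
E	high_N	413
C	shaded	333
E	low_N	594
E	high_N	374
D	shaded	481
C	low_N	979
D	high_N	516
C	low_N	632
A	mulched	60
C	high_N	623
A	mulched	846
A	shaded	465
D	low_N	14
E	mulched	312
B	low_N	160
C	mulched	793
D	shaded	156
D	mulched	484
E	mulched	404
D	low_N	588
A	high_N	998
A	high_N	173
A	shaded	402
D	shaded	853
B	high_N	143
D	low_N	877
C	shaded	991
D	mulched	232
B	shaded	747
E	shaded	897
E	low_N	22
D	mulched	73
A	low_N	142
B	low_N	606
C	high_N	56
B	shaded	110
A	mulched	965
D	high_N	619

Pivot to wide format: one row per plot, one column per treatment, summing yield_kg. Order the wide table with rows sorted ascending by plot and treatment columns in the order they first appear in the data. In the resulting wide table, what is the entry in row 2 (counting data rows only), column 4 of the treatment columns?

1065

With rows sorted ascending by plot, row 2 is plot=B. treatment columns in first-appearance order: low_N, mulched, shaded, high_N; column 4 is high_N.
Long rows with plot=B, treatment=high_N: 685 + 237 + 143 = 1065.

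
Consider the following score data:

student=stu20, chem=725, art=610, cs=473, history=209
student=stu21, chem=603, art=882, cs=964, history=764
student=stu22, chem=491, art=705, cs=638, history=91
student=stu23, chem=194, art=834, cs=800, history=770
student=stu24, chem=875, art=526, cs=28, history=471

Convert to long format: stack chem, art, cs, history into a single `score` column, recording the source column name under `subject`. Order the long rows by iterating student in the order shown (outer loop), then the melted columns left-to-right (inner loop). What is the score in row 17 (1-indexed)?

20 rows total (5 × 4). Row 17: index ⌊(17-1)/4⌋ = 4 into student → stu24; (17-1) mod 4 = 0 into the melted columns → chem.
So row 17 is (stu24, chem, 875); score = 875.

875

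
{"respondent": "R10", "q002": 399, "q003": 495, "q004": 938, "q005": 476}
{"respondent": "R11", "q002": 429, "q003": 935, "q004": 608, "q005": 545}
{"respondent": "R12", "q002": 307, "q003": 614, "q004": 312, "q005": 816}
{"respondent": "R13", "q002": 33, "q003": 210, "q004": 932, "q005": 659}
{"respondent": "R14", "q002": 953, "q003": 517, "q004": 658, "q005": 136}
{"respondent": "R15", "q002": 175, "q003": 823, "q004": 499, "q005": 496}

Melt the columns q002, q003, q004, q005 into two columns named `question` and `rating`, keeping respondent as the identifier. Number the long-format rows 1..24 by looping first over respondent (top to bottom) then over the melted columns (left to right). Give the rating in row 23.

499

24 rows total (6 × 4). Row 23: index ⌊(23-1)/4⌋ = 5 into respondent → R15; (23-1) mod 4 = 2 into the melted columns → q004.
So row 23 is (R15, q004, 499); rating = 499.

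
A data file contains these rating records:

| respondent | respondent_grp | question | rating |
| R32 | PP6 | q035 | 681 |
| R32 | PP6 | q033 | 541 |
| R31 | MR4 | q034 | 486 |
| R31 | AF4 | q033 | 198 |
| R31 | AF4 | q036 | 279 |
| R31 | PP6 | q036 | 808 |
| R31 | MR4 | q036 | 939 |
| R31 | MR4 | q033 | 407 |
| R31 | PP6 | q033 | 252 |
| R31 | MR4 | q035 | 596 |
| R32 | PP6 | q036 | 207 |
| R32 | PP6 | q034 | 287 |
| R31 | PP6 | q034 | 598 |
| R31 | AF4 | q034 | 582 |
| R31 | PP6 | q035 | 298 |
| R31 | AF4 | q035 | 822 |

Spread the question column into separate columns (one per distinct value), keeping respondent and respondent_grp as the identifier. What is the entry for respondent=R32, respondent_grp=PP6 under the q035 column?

Wide layout: rows indexed by respondent and respondent_grp, columns are the 4 distinct question values (q035, q033, q034, q036).
Cell (respondent=R32, respondent_grp=PP6, question=q035) draws from the long row where respondent=R32, respondent_grp=PP6 and question=q035, which has rating=681.

681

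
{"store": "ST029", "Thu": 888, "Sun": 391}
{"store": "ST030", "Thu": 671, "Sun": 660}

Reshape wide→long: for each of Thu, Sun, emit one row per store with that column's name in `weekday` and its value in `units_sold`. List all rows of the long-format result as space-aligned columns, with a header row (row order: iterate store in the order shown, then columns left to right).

store  weekday  units_sold
ST029  Thu      888       
ST029  Sun      391       
ST030  Thu      671       
ST030  Sun      660       

Each (store, column) pair becomes one row: 2 × 2 = 4 rows.
For example, (ST029, Thu) → units_sold=888.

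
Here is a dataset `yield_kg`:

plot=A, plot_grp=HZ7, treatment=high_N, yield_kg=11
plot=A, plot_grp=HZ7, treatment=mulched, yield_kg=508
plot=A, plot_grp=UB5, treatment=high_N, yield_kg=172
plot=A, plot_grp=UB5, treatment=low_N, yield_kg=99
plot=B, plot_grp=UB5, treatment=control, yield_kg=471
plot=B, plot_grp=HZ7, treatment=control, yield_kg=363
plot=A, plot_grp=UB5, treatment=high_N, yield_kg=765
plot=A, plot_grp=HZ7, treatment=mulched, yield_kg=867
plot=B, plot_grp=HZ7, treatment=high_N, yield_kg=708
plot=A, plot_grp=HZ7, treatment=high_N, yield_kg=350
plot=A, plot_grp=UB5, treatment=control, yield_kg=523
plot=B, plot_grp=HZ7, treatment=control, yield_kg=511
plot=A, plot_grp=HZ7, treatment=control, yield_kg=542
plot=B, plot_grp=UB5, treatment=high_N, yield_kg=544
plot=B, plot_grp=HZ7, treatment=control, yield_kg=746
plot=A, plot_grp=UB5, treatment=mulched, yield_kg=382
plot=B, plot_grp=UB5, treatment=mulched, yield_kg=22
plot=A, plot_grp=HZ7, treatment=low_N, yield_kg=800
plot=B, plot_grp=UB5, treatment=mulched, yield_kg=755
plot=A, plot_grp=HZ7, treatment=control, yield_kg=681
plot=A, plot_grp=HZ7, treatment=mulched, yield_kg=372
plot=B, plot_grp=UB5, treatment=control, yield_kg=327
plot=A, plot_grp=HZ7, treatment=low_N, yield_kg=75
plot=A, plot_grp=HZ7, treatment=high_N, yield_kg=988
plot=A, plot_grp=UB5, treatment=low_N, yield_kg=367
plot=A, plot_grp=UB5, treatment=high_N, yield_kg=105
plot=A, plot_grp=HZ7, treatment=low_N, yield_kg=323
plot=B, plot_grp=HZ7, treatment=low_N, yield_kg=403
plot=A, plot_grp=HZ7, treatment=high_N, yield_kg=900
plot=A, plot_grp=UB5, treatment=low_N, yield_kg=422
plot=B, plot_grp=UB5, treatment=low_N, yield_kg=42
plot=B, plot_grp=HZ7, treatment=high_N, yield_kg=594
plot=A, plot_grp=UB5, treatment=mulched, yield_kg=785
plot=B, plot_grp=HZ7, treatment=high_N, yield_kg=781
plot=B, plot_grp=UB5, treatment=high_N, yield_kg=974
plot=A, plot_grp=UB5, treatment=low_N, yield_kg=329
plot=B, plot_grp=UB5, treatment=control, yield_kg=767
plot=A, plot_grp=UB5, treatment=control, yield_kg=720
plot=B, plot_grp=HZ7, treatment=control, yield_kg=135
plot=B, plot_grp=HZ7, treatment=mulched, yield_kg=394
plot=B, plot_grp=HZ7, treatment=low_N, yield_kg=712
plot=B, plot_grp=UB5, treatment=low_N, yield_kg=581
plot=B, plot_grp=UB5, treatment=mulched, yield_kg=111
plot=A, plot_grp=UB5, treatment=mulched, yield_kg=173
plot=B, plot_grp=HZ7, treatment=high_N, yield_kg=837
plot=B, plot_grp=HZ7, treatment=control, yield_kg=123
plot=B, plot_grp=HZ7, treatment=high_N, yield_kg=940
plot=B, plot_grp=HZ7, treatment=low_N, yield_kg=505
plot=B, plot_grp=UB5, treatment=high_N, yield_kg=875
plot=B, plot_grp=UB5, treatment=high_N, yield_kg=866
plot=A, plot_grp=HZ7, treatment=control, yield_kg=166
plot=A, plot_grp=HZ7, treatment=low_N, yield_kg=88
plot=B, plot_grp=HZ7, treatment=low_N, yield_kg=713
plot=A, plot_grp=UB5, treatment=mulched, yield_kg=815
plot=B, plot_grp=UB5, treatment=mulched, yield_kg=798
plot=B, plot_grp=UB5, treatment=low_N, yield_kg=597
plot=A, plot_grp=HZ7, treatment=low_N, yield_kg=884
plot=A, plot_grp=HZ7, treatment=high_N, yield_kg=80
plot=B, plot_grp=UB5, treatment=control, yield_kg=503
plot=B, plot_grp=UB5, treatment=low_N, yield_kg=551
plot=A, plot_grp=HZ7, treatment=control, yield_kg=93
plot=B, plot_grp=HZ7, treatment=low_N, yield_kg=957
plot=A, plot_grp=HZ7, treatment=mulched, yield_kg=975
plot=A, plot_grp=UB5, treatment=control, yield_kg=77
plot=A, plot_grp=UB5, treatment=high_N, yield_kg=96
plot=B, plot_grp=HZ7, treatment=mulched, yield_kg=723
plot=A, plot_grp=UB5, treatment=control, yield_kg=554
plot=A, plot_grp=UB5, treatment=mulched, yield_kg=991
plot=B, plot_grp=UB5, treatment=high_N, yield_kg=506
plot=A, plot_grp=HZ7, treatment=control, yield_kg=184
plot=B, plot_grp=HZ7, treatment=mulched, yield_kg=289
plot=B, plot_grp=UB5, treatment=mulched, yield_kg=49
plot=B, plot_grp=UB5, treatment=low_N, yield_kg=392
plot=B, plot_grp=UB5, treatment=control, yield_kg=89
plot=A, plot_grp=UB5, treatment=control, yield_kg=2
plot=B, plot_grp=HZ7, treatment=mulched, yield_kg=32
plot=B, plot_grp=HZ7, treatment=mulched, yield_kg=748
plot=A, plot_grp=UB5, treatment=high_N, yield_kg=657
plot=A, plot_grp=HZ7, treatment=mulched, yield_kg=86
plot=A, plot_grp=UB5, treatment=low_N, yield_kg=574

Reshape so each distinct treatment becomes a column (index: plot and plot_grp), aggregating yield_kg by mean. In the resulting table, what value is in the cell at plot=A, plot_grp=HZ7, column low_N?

434

Rows with plot=A, plot_grp=HZ7 and treatment=low_N: yield_kg values are 800, 75, 323, 88, 884.
(800 + 75 + 323 + 88 + 884) / 5 = 434.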